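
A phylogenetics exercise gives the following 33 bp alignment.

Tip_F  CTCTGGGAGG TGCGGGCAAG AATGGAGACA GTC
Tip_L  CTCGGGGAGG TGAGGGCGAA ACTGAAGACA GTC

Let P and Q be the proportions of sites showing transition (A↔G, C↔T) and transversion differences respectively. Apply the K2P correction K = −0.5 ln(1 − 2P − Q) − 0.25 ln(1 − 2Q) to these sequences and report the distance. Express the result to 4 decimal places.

0.2094

Differing sites — 4:T/G (Tv); 13:C/A (Tv); 18:A/G (Ti); 20:G/A (Ti); 22:A/C (Tv); 25:G/A (Ti).
Of the 6 differences, 3 transitions and 3 transversions over 33 sites: P = 3/33 = 0.090909, Q = 3/33 = 0.090909.
d = −0.5·ln(0.727273) − 0.25·ln(0.818182) = −0.5·(-0.318453) − 0.25·(-0.200670) = 0.2094.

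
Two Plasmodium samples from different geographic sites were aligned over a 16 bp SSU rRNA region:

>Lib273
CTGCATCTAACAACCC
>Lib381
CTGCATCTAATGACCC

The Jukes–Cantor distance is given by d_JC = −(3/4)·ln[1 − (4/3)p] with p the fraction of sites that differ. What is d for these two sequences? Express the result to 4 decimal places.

Mismatches occur at site 11 (C→T), site 12 (A→G).
p = 2/16 = 0.125000.
d = −0.75 · ln(1 − (4/3)·0.125000) = −0.75 · ln(0.833333) = −0.75 · (-0.182322) = 0.1367.

0.1367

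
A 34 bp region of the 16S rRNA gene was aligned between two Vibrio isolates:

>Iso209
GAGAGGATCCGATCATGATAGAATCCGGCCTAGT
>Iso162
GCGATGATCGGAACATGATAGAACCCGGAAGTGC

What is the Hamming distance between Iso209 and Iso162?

The sequences differ at positions 2 (A/C), 5 (G/T), 10 (C/G), 13 (T/A), 24 (T/C), 29 (C/A), 30 (C/A), 31 (T/G), 32 (A/T), 34 (T/C).
That gives 10 mismatches out of 34 aligned sites, so the Hamming distance is 10.

10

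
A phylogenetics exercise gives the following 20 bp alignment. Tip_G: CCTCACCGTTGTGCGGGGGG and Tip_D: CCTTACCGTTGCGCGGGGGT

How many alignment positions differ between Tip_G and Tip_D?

The sequences differ at positions 4 (C/T), 12 (T/C), 20 (G/T).
That gives 3 mismatches out of 20 aligned sites, so the Hamming distance is 3.

3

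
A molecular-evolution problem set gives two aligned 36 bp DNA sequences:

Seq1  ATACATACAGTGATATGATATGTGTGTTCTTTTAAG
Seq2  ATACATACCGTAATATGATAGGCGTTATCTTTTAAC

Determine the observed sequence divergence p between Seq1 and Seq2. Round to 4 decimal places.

0.1944

Mismatches occur at site 9 (A→C), site 12 (G→A), site 21 (T→G), site 23 (T→C), site 26 (G→T), site 27 (T→A), site 36 (G→C).
There are 7 differences over 36 sites, so p = 7/36 = 0.1944.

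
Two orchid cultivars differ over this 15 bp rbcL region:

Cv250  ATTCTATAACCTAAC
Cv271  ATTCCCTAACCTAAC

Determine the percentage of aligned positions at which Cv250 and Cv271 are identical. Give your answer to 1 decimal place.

86.7%

Differing sites — 5:T/C; 6:A/C.
13 of the 15 sites match, so the percent identity is 13/15 × 100 = 86.7%.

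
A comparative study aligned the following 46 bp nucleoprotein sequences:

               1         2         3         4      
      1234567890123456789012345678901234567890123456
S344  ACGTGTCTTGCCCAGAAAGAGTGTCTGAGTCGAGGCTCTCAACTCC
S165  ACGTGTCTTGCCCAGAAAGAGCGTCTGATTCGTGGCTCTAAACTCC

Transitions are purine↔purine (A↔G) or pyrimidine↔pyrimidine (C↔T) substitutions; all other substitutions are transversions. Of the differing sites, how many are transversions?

3

Mismatches occur at site 22 (T↔C, transition), site 29 (G↔T, transversion), site 33 (A↔T, transversion), site 40 (C↔A, transversion).
Of the 4 differences, 1 transition and 3 transversions, so the answer is 3.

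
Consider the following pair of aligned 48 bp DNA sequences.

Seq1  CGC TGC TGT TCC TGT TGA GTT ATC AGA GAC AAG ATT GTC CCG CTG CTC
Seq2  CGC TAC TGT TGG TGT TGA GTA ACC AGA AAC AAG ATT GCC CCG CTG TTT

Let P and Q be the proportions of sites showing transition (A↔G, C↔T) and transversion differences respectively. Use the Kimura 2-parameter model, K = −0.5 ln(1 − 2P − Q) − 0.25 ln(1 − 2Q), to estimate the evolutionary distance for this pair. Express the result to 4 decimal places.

Mismatches occur at site 5 (G↔A, transition), site 11 (C↔G, transversion), site 12 (C↔G, transversion), site 21 (T↔A, transversion), site 23 (T↔C, transition), site 28 (G↔A, transition), site 38 (T↔C, transition), site 46 (C↔T, transition), site 48 (C↔T, transition).
Of the 9 differences, 6 transitions and 3 transversions over 48 sites: P = 6/48 = 0.125000, Q = 3/48 = 0.062500.
d = −0.5·ln(0.687500) − 0.25·ln(0.875000) = −0.5·(-0.374693) − 0.25·(-0.133531) = 0.2207.

0.2207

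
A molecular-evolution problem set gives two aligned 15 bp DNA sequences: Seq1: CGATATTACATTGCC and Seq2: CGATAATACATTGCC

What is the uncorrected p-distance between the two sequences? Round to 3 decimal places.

Differing sites — 6:T/A.
There are 1 differences over 15 sites, so p = 1/15 = 0.067.

0.067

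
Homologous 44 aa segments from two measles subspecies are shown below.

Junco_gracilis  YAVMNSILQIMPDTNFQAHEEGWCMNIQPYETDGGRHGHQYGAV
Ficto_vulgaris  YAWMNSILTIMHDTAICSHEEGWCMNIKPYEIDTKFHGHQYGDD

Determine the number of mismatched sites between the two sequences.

14

The sequences differ at positions 3 (V/W), 9 (Q/T), 12 (P/H), 15 (N/A), 16 (F/I), 17 (Q/C), 18 (A/S), 28 (Q/K), 32 (T/I), 34 (G/T), 35 (G/K), 36 (R/F), 43 (A/D), 44 (V/D).
That gives 14 mismatches out of 44 aligned sites, so the Hamming distance is 14.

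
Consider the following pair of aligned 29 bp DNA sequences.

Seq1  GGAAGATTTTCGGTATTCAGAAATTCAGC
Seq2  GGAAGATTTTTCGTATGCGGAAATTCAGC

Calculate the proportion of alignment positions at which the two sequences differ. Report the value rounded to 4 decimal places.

0.1379

The sequences differ at positions 11 (C/T), 12 (G/C), 17 (T/G), 19 (A/G).
There are 4 differences over 29 sites, so p = 4/29 = 0.1379.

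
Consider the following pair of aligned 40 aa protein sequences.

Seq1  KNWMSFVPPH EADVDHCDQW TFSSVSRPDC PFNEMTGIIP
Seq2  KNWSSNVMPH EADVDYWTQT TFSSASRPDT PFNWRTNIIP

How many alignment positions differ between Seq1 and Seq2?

12

Differing sites — 4:M/S; 6:F/N; 8:P/M; 16:H/Y; 17:C/W; 18:D/T; 20:W/T; 25:V/A; 30:C/T; 34:E/W; 35:M/R; 37:G/N.
That gives 12 mismatches out of 40 aligned sites, so the Hamming distance is 12.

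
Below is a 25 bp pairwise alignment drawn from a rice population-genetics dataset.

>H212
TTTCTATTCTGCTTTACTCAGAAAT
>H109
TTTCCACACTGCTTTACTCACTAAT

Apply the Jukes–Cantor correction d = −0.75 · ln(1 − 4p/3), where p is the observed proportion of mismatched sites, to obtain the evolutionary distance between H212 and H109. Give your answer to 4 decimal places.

0.2326

Differing sites — 5:T/C; 7:T/C; 8:T/A; 21:G/C; 22:A/T.
p = 5/25 = 0.200000.
d = −0.75 · ln(1 − (4/3)·0.200000) = −0.75 · ln(0.733333) = −0.75 · (-0.310155) = 0.2326.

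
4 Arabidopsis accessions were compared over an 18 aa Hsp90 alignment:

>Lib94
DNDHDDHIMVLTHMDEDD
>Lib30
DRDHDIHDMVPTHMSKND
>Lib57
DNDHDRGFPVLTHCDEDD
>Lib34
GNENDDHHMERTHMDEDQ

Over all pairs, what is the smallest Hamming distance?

5

Pairwise Hamming distances:
  Lib94 vs Lib30: 7
  Lib94 vs Lib57: 5
  Lib94 vs Lib34: 7
  Lib30 vs Lib57: 10
  Lib30 vs Lib34: 12
  Lib57 vs Lib34: 11
The smallest is 5, between Lib94 and Lib57.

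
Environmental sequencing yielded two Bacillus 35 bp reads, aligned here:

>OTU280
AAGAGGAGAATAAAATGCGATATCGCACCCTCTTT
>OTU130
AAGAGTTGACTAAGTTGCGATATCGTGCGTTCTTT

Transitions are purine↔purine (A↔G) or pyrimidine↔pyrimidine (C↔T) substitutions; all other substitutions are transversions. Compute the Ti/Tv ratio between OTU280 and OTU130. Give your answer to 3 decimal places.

Differing sites — 6:G/T (Tv); 7:A/T (Tv); 10:A/C (Tv); 14:A/G (Ti); 15:A/T (Tv); 26:C/T (Ti); 27:A/G (Ti); 29:C/G (Tv); 30:C/T (Ti).
Of the 9 differences, 4 transitions and 5 transversions, so Ti/Tv = 4/5 = 0.800.

0.800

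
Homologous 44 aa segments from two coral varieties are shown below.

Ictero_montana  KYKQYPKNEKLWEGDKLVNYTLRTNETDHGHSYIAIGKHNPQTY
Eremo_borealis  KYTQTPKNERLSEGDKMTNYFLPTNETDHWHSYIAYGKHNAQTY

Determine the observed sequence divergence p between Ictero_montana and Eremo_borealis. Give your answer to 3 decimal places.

0.250

Differing sites — 3:K/T; 5:Y/T; 10:K/R; 12:W/S; 17:L/M; 18:V/T; 21:T/F; 23:R/P; 30:G/W; 36:I/Y; 41:P/A.
There are 11 differences over 44 sites, so p = 11/44 = 0.250.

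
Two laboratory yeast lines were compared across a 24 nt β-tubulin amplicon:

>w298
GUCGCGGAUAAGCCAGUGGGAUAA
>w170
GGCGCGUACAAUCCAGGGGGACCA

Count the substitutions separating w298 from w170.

The sequences differ at positions 2 (U/G), 7 (G/U), 9 (U/C), 12 (G/U), 17 (U/G), 22 (U/C), 23 (A/C).
That gives 7 mismatches out of 24 aligned sites, so the Hamming distance is 7.

7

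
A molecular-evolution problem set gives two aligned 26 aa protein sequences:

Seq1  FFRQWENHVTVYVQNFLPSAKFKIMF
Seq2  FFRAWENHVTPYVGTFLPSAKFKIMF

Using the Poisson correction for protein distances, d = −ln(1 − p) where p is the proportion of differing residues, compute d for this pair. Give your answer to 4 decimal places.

0.1671

Mismatches occur at site 4 (Q/A), site 11 (V/P), site 14 (Q/G), site 15 (N/T).
p = 4/26 = 0.153846.
d = −ln(1 − 0.153846) = −ln(0.846154) = 0.1671.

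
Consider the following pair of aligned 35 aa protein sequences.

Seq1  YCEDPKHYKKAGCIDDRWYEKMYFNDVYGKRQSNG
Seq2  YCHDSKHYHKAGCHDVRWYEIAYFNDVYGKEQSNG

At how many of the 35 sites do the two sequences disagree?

Mismatches occur at site 3 (E/H), site 5 (P/S), site 9 (K/H), site 14 (I/H), site 16 (D/V), site 21 (K/I), site 22 (M/A), site 31 (R/E).
That gives 8 mismatches out of 35 aligned sites, so the Hamming distance is 8.

8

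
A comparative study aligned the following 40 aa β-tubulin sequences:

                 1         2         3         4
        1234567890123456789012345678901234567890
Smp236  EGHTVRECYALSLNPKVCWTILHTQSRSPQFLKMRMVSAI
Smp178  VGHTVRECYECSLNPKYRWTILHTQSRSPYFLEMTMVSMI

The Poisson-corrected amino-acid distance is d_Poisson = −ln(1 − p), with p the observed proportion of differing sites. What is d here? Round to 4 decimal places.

0.2549

The sequences differ at positions 1 (E/V), 10 (A/E), 11 (L/C), 17 (V/Y), 18 (C/R), 30 (Q/Y), 33 (K/E), 35 (R/T), 39 (A/M).
p = 9/40 = 0.225000.
d = −ln(1 − 0.225000) = −ln(0.775000) = 0.2549.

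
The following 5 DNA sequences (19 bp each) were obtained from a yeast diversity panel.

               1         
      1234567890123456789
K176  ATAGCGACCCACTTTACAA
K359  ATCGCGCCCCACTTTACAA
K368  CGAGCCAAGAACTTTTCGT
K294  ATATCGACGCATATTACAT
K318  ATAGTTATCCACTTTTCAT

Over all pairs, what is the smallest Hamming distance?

2

Pairwise Hamming distances:
  K176 vs K359: 2
  K176 vs K368: 9
  K176 vs K294: 5
  K176 vs K318: 5
  K359 vs K368: 11
  K359 vs K294: 7
  K359 vs K318: 7
  K368 vs K294: 10
  K368 vs K318: 8
  K294 vs K318: 8
The smallest is 2, between K176 and K359.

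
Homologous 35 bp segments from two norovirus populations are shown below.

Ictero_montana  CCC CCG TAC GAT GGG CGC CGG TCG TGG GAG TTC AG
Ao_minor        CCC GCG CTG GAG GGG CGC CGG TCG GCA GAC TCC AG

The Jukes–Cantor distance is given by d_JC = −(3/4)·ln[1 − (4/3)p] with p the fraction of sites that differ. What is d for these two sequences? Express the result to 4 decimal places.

The sequences differ at positions 4 (C/G), 7 (T/C), 8 (A/T), 9 (C/G), 12 (T/G), 25 (T/G), 26 (G/C), 27 (G/A), 30 (G/C), 32 (T/C).
p = 10/35 = 0.285714.
d = −0.75 · ln(1 − (4/3)·0.285714) = −0.75 · ln(0.619048) = −0.75 · (-0.479572) = 0.3597.

0.3597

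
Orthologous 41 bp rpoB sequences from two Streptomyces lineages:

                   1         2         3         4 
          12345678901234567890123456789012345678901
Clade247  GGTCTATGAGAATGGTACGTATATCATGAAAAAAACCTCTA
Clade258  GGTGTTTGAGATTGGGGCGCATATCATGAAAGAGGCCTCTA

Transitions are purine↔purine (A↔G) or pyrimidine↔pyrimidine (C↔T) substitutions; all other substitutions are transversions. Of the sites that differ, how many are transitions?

5

Differing sites — 4:C/G (Tv); 6:A/T (Tv); 12:A/T (Tv); 16:T/G (Tv); 17:A/G (Ti); 20:T/C (Ti); 32:A/G (Ti); 34:A/G (Ti); 35:A/G (Ti).
Of the 9 differences, 5 transitions and 4 transversions, so the answer is 5.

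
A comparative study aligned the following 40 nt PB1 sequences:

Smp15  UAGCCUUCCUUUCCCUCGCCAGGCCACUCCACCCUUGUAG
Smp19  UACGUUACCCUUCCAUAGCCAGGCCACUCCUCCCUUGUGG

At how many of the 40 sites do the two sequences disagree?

Differing sites — 3:G/C; 4:C/G; 5:C/U; 7:U/A; 10:U/C; 15:C/A; 17:C/A; 31:A/U; 39:A/G.
That gives 9 mismatches out of 40 aligned sites, so the Hamming distance is 9.

9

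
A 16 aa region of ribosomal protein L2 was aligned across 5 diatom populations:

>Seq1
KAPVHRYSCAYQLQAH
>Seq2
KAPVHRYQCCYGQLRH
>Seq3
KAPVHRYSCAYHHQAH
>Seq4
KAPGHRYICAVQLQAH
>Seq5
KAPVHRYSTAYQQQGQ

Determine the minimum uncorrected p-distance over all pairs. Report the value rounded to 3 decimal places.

0.125

Pairwise Hamming distances:
  Seq1 vs Seq2: 6
  Seq1 vs Seq3: 2
  Seq1 vs Seq4: 3
  Seq1 vs Seq5: 4
  Seq2 vs Seq3: 6
  Seq2 vs Seq4: 8
  Seq2 vs Seq5: 7
  Seq3 vs Seq4: 5
  Seq3 vs Seq5: 5
  Seq4 vs Seq5: 7
The smallest is 2 mismatches, between Seq1 and Seq3; p = 2/16 = 0.125.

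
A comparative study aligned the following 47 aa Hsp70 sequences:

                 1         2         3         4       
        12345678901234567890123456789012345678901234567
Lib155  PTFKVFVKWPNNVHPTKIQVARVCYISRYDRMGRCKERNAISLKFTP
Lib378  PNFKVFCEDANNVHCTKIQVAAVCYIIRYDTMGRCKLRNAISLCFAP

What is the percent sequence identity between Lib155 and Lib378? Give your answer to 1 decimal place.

The sequences differ at positions 2 (T/N), 7 (V/C), 8 (K/E), 9 (W/D), 10 (P/A), 15 (P/C), 22 (R/A), 27 (S/I), 31 (R/T), 37 (E/L), 44 (K/C), 46 (T/A).
35 of the 47 sites match, so the percent identity is 35/47 × 100 = 74.5%.

74.5%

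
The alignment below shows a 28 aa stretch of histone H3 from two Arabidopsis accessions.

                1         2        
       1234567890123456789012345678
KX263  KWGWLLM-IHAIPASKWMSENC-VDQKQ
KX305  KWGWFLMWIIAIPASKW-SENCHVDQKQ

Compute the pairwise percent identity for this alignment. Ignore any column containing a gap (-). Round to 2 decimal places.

Excluding the 3 gap columns leaves 25 comparable sites.
The sequences differ at positions 5 (L/F), 10 (H/I).
23 of the 25 comparable sites match, so the percent identity is 23/25 × 100 = 92.00%.

92.00%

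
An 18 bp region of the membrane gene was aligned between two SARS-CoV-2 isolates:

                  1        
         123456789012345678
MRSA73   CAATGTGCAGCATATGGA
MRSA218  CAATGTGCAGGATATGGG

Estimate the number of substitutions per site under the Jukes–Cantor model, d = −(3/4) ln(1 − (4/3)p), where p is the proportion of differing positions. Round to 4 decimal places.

The sequences differ at positions 11 (C/G), 18 (A/G).
p = 2/18 = 0.111111.
d = −0.75 · ln(1 − (4/3)·0.111111) = −0.75 · ln(0.851852) = −0.75 · (-0.160342) = 0.1203.

0.1203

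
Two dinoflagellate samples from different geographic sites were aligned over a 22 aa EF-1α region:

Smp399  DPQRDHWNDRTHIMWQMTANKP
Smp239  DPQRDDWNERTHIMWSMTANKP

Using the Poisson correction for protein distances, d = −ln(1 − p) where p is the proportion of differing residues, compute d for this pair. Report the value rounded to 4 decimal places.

Mismatches occur at site 6 (H→D), site 9 (D→E), site 16 (Q→S).
p = 3/22 = 0.136364.
d = −ln(1 − 0.136364) = −ln(0.863636) = 0.1466.

0.1466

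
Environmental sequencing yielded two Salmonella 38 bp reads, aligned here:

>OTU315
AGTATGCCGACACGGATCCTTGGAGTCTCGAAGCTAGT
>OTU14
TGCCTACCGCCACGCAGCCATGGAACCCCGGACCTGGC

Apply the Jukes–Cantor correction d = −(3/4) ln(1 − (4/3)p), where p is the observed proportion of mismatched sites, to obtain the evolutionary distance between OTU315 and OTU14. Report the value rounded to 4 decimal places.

Differing sites — 1:A/T; 3:T/C; 4:A/C; 6:G/A; 10:A/C; 15:G/C; 17:T/G; 20:T/A; 25:G/A; 26:T/C; 28:T/C; 31:A/G; 33:G/C; 36:A/G; 38:T/C.
p = 15/38 = 0.394737.
d = −0.75 · ln(1 − (4/3)·0.394737) = −0.75 · ln(0.473684) = −0.75 · (-0.747215) = 0.5604.

0.5604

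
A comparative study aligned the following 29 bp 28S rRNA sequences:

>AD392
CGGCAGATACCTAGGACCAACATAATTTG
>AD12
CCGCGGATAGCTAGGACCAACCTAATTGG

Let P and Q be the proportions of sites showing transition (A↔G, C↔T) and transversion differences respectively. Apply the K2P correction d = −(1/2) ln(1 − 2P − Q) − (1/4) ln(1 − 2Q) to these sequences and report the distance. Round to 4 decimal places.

Mismatches occur at site 2 (G↔C, transversion), site 5 (A↔G, transition), site 10 (C↔G, transversion), site 22 (A↔C, transversion), site 28 (T↔G, transversion).
Of the 5 differences, 1 transition and 4 transversions over 29 sites: P = 1/29 = 0.034483, Q = 4/29 = 0.137931.
d = −0.5·ln(0.793103) − 0.25·ln(0.724138) = −0.5·(-0.231802) − 0.25·(-0.322773) = 0.1966.

0.1966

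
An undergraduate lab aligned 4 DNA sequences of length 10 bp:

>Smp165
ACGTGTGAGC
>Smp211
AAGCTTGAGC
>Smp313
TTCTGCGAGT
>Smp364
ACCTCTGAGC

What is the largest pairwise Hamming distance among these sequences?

Pairwise Hamming distances:
  Smp165 vs Smp211: 3
  Smp165 vs Smp313: 5
  Smp165 vs Smp364: 2
  Smp211 vs Smp313: 7
  Smp211 vs Smp364: 4
  Smp313 vs Smp364: 5
The largest is 7, between Smp211 and Smp313.

7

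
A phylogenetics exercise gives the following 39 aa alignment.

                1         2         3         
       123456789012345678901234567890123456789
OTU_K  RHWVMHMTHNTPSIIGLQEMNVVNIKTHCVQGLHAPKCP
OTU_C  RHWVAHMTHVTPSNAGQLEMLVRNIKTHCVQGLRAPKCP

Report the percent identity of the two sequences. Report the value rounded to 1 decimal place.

76.9%

The sequences differ at positions 5 (M/A), 10 (N/V), 14 (I/N), 15 (I/A), 17 (L/Q), 18 (Q/L), 21 (N/L), 23 (V/R), 34 (H/R).
30 of the 39 sites match, so the percent identity is 30/39 × 100 = 76.9%.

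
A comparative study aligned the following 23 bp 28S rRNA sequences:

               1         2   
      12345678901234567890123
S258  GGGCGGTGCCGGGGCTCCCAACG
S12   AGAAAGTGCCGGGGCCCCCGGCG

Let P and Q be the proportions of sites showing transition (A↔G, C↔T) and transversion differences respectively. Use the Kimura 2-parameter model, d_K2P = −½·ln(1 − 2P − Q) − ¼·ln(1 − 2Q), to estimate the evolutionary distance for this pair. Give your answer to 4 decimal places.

Mismatches occur at site 1 (G→A, transition), site 3 (G→A, transition), site 4 (C→A, transversion), site 5 (G→A, transition), site 16 (T→C, transition), site 20 (A→G, transition), site 21 (A→G, transition).
Of the 7 differences, 6 transitions and 1 transversion over 23 sites: P = 6/23 = 0.260870, Q = 1/23 = 0.043478.
d = −0.5·ln(0.434782) − 0.25·ln(0.913044) = −0.5·(-0.832911) − 0.25·(-0.090971) = 0.4392.

0.4392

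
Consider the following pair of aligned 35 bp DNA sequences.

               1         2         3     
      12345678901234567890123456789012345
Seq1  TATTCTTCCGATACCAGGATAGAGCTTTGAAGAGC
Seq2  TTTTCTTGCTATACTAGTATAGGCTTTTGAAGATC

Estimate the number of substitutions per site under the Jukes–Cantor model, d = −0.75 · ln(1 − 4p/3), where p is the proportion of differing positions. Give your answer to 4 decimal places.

0.3149

Mismatches occur at site 2 (A↔T), site 8 (C↔G), site 10 (G↔T), site 15 (C↔T), site 18 (G↔T), site 23 (A↔G), site 24 (G↔C), site 25 (C↔T), site 34 (G↔T).
p = 9/35 = 0.257143.
d = −0.75 · ln(1 − (4/3)·0.257143) = −0.75 · ln(0.657143) = −0.75 · (-0.419854) = 0.3149.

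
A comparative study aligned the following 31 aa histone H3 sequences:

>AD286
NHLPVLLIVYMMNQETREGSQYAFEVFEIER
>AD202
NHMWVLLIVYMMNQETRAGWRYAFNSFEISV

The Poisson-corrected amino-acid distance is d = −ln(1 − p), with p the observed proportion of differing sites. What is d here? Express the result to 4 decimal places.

0.3429

Differing sites — 3:L/M; 4:P/W; 18:E/A; 20:S/W; 21:Q/R; 25:E/N; 26:V/S; 30:E/S; 31:R/V.
p = 9/31 = 0.290323.
d = −ln(1 − 0.290323) = −ln(0.709677) = 0.3429.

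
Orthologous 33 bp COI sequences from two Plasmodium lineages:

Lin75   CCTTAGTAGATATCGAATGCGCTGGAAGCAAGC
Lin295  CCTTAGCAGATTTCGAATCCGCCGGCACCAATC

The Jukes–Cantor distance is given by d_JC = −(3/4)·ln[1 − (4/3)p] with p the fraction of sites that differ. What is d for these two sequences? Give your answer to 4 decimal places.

0.2493

Differing sites — 7:T/C; 12:A/T; 19:G/C; 23:T/C; 26:A/C; 28:G/C; 32:G/T.
p = 7/33 = 0.212121.
d = −0.75 · ln(1 − (4/3)·0.212121) = −0.75 · ln(0.717172) = −0.75 · (-0.332440) = 0.2493.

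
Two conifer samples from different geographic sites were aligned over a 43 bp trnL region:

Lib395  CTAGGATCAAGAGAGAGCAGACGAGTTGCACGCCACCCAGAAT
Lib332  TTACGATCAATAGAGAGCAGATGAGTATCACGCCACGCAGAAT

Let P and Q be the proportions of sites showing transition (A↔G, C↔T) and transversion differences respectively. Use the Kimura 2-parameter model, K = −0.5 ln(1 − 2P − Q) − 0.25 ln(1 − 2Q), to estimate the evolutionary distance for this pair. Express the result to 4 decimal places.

0.1836

The sequences differ at positions 1 (C/T, transition), 4 (G/C, transversion), 11 (G/T, transversion), 22 (C/T, transition), 27 (T/A, transversion), 28 (G/T, transversion), 37 (C/G, transversion).
Of the 7 differences, 2 transitions and 5 transversions over 43 sites: P = 2/43 = 0.046512, Q = 5/43 = 0.116279.
d = −0.5·ln(0.790697) − 0.25·ln(0.767442) = −0.5·(-0.234840) − 0.25·(-0.264692) = 0.1836.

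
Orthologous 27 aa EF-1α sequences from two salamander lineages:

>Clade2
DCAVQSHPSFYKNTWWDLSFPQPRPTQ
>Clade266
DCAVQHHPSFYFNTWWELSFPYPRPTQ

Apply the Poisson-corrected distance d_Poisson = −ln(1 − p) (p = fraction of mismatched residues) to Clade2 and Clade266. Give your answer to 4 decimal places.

Mismatches occur at site 6 (S/H), site 12 (K/F), site 17 (D/E), site 22 (Q/Y).
p = 4/27 = 0.148148.
d = −ln(1 − 0.148148) = −ln(0.851852) = 0.1603.

0.1603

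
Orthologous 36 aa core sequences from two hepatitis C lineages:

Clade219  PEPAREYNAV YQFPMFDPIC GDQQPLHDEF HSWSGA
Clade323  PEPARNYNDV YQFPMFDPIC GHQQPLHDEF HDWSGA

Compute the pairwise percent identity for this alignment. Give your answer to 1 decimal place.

88.9%

Mismatches occur at site 6 (E→N), site 9 (A→D), site 22 (D→H), site 32 (S→D).
32 of the 36 sites match, so the percent identity is 32/36 × 100 = 88.9%.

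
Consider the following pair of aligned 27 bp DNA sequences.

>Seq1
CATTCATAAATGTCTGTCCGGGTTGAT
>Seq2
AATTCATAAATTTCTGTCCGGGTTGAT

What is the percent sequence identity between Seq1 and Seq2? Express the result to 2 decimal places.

Differing sites — 1:C/A; 12:G/T.
25 of the 27 sites match, so the percent identity is 25/27 × 100 = 92.59%.

92.59%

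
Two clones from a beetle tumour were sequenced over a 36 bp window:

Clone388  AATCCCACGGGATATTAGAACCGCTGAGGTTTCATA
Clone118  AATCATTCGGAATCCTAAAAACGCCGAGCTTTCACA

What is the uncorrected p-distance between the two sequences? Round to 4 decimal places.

The sequences differ at positions 5 (C/A), 6 (C/T), 7 (A/T), 11 (G/A), 14 (A/C), 15 (T/C), 18 (G/A), 21 (C/A), 25 (T/C), 29 (G/C), 35 (T/C).
There are 11 differences over 36 sites, so p = 11/36 = 0.3056.

0.3056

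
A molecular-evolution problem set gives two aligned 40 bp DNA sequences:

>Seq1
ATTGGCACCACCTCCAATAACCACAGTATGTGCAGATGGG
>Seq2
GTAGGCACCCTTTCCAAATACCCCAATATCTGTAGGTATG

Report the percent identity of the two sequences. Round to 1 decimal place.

65.0%

The sequences differ at positions 1 (A/G), 3 (T/A), 10 (A/C), 11 (C/T), 12 (C/T), 18 (T/A), 19 (A/T), 23 (A/C), 26 (G/A), 30 (G/C), 33 (C/T), 36 (A/G), 38 (G/A), 39 (G/T).
26 of the 40 sites match, so the percent identity is 26/40 × 100 = 65.0%.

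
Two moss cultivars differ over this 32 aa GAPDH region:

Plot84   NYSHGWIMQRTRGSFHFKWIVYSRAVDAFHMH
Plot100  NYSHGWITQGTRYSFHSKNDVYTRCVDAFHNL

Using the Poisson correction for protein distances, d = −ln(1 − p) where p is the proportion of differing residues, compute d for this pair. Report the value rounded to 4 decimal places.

Differing sites — 8:M/T; 10:R/G; 13:G/Y; 17:F/S; 19:W/N; 20:I/D; 23:S/T; 25:A/C; 31:M/N; 32:H/L.
p = 10/32 = 0.312500.
d = −ln(1 − 0.312500) = −ln(0.687500) = 0.3747.

0.3747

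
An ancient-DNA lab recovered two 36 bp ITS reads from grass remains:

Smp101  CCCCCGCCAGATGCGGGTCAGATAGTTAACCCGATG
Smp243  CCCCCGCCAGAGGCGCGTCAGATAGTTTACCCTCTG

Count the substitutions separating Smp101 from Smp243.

Mismatches occur at site 12 (T/G), site 16 (G/C), site 28 (A/T), site 33 (G/T), site 34 (A/C).
That gives 5 mismatches out of 36 aligned sites, so the Hamming distance is 5.

5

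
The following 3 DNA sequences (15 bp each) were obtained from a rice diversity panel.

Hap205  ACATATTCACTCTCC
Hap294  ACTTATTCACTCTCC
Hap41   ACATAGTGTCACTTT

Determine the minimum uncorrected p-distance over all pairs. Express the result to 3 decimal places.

0.067

Pairwise Hamming distances:
  Hap205 vs Hap294: 1
  Hap205 vs Hap41: 6
  Hap294 vs Hap41: 7
The smallest is 1 mismatch, between Hap205 and Hap294; p = 1/15 = 0.067.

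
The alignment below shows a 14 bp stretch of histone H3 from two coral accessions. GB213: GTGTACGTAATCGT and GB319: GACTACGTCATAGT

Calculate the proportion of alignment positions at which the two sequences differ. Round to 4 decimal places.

Mismatches occur at site 2 (T→A), site 3 (G→C), site 9 (A→C), site 12 (C→A).
There are 4 differences over 14 sites, so p = 4/14 = 0.2857.

0.2857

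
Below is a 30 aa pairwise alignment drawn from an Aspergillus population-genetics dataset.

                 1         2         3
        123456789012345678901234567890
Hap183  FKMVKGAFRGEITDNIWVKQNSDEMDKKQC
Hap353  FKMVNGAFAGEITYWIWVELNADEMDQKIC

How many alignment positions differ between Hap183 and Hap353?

Mismatches occur at site 5 (K↔N), site 9 (R↔A), site 14 (D↔Y), site 15 (N↔W), site 19 (K↔E), site 20 (Q↔L), site 22 (S↔A), site 27 (K↔Q), site 29 (Q↔I).
That gives 9 mismatches out of 30 aligned sites, so the Hamming distance is 9.

9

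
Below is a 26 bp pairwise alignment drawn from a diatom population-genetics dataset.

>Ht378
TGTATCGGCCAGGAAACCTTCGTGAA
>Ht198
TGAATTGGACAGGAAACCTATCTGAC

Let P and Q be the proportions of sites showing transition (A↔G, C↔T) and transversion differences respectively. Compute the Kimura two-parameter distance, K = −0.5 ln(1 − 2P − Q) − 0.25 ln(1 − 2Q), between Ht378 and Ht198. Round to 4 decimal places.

The sequences differ at positions 3 (T/A, transversion), 6 (C/T, transition), 9 (C/A, transversion), 20 (T/A, transversion), 21 (C/T, transition), 22 (G/C, transversion), 26 (A/C, transversion).
Of the 7 differences, 2 transitions and 5 transversions over 26 sites: P = 2/26 = 0.076923, Q = 5/26 = 0.192308.
d = −0.5·ln(0.653846) − 0.25·ln(0.615384) = −0.5·(-0.424883) − 0.25·(-0.485509) = 0.3338.

0.3338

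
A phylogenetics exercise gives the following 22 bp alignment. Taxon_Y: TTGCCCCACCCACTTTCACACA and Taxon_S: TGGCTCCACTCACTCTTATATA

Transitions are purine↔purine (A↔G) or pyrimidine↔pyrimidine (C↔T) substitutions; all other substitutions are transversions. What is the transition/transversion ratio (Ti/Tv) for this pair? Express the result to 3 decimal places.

Mismatches occur at site 2 (T/G, transversion), site 5 (C/T, transition), site 10 (C/T, transition), site 15 (T/C, transition), site 17 (C/T, transition), site 19 (C/T, transition), site 21 (C/T, transition).
Of the 7 differences, 6 transitions and 1 transversion, so Ti/Tv = 6/1 = 6.000.

6.000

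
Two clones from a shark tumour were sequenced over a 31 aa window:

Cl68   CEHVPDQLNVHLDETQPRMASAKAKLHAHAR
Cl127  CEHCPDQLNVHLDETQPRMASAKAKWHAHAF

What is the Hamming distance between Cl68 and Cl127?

3

The sequences differ at positions 4 (V/C), 26 (L/W), 31 (R/F).
That gives 3 mismatches out of 31 aligned sites, so the Hamming distance is 3.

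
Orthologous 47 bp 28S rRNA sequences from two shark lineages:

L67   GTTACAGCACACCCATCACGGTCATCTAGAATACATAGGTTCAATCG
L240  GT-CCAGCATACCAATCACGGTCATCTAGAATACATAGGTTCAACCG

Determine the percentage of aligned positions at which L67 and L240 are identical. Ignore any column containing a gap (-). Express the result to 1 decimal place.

91.3%

Excluding the 1 gap column leaves 46 comparable sites.
The sequences differ at positions 4 (A/C), 10 (C/T), 14 (C/A), 45 (T/C).
42 of the 46 comparable sites match, so the percent identity is 42/46 × 100 = 91.3%.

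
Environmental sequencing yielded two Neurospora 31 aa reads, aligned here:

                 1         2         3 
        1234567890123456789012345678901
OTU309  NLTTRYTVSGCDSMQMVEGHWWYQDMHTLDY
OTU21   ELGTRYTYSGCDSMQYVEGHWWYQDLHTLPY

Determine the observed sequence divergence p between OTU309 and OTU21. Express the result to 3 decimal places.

0.194

Mismatches occur at site 1 (N→E), site 3 (T→G), site 8 (V→Y), site 16 (M→Y), site 26 (M→L), site 30 (D→P).
There are 6 differences over 31 sites, so p = 6/31 = 0.194.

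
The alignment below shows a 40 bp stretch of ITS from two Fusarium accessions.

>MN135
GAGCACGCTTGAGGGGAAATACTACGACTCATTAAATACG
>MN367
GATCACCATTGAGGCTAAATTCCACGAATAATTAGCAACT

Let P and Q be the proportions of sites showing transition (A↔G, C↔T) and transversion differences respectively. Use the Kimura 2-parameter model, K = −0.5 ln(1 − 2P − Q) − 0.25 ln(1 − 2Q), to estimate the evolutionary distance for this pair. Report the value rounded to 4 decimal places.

Mismatches occur at site 3 (G↔T, transversion), site 7 (G↔C, transversion), site 8 (C↔A, transversion), site 15 (G↔C, transversion), site 16 (G↔T, transversion), site 21 (A↔T, transversion), site 23 (T↔C, transition), site 28 (C↔A, transversion), site 30 (C↔A, transversion), site 35 (A↔G, transition), site 36 (A↔C, transversion), site 37 (T↔A, transversion), site 40 (G↔T, transversion).
Of the 13 differences, 2 transitions and 11 transversions over 40 sites: P = 2/40 = 0.050000, Q = 11/40 = 0.275000.
d = −0.5·ln(0.625000) − 0.25·ln(0.450000) = −0.5·(-0.470004) − 0.25·(-0.798508) = 0.4346.

0.4346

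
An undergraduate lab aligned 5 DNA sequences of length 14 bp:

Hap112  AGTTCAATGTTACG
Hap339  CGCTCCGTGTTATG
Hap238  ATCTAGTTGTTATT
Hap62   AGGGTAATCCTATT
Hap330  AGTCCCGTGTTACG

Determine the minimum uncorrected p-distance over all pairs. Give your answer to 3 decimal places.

Pairwise Hamming distances:
  Hap112 vs Hap339: 5
  Hap112 vs Hap238: 7
  Hap112 vs Hap62: 7
  Hap112 vs Hap330: 3
  Hap339 vs Hap238: 6
  Hap339 vs Hap62: 9
  Hap339 vs Hap330: 4
  Hap238 vs Hap62: 8
  Hap238 vs Hap330: 8
  Hap62 vs Hap330: 9
The smallest is 3 mismatches, between Hap112 and Hap330; p = 3/14 = 0.214.

0.214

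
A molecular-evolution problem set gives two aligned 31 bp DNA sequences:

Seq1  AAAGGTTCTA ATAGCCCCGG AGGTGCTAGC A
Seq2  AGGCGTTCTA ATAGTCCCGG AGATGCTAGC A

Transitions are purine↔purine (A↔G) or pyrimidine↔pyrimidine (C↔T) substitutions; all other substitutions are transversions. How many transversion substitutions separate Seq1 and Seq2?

Differing sites — 2:A/G (Ti); 3:A/G (Ti); 4:G/C (Tv); 15:C/T (Ti); 23:G/A (Ti).
Of the 5 differences, 4 transitions and 1 transversion, so the answer is 1.

1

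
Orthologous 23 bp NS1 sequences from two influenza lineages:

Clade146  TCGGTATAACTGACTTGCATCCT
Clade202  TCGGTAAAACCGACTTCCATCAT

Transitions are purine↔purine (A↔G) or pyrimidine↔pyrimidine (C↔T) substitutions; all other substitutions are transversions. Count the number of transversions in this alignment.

Differing sites — 7:T/A (Tv); 11:T/C (Ti); 17:G/C (Tv); 22:C/A (Tv).
Of the 4 differences, 1 transition and 3 transversions, so the answer is 3.

3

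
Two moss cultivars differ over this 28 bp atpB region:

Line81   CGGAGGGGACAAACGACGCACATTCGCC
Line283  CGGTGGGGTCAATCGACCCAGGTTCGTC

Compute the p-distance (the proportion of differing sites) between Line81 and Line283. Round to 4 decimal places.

The sequences differ at positions 4 (A/T), 9 (A/T), 13 (A/T), 18 (G/C), 21 (C/G), 22 (A/G), 27 (C/T).
There are 7 differences over 28 sites, so p = 7/28 = 0.2500.

0.2500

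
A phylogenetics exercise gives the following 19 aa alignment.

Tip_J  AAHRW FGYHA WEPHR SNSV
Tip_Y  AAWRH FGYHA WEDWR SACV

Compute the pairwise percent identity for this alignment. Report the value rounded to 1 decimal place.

Mismatches occur at site 3 (H→W), site 5 (W→H), site 13 (P→D), site 14 (H→W), site 17 (N→A), site 18 (S→C).
13 of the 19 sites match, so the percent identity is 13/19 × 100 = 68.4%.

68.4%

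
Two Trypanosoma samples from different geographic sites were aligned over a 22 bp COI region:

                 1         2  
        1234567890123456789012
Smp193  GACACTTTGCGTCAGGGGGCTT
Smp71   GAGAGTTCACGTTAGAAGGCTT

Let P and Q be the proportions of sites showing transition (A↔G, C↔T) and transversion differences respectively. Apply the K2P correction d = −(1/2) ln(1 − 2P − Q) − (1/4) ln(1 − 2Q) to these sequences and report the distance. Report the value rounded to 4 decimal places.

0.4444

Differing sites — 3:C/G (Tv); 5:C/G (Tv); 8:T/C (Ti); 9:G/A (Ti); 13:C/T (Ti); 16:G/A (Ti); 17:G/A (Ti).
Of the 7 differences, 5 transitions and 2 transversions over 22 sites: P = 5/22 = 0.227273, Q = 2/22 = 0.090909.
d = −0.5·ln(0.454545) − 0.25·ln(0.818182) = −0.5·(-0.788458) − 0.25·(-0.200670) = 0.4444.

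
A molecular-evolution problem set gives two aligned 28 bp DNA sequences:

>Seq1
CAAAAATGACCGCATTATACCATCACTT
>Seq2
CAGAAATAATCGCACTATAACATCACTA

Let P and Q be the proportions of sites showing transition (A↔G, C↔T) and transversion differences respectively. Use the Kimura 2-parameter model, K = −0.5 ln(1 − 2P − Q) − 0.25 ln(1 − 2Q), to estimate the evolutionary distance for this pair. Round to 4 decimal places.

Mismatches occur at site 3 (A→G, transition), site 8 (G→A, transition), site 10 (C→T, transition), site 15 (T→C, transition), site 20 (C→A, transversion), site 28 (T→A, transversion).
Of the 6 differences, 4 transitions and 2 transversions over 28 sites: P = 4/28 = 0.142857, Q = 2/28 = 0.071429.
d = −0.5·ln(0.642857) − 0.25·ln(0.857142) = −0.5·(-0.441833) − 0.25·(-0.154152) = 0.2595.

0.2595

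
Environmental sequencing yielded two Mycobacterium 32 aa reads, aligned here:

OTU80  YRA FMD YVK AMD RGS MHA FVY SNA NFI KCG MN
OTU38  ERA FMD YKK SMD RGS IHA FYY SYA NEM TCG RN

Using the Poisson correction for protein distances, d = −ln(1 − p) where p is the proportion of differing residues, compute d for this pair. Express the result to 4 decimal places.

The sequences differ at positions 1 (Y/E), 8 (V/K), 10 (A/S), 16 (M/I), 20 (V/Y), 23 (N/Y), 26 (F/E), 27 (I/M), 28 (K/T), 31 (M/R).
p = 10/32 = 0.312500.
d = −ln(1 − 0.312500) = −ln(0.687500) = 0.3747.

0.3747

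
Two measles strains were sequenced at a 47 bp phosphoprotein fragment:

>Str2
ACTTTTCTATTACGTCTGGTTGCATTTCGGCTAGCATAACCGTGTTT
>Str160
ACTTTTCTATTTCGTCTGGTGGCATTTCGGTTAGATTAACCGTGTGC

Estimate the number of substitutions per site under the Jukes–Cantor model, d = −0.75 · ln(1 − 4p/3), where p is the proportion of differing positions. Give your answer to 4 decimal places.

0.1660

Mismatches occur at site 12 (A↔T), site 21 (T↔G), site 31 (C↔T), site 35 (C↔A), site 36 (A↔T), site 46 (T↔G), site 47 (T↔C).
p = 7/47 = 0.148936.
d = −0.75 · ln(1 − (4/3)·0.148936) = −0.75 · ln(0.801419) = −0.75 · (-0.221371) = 0.1660.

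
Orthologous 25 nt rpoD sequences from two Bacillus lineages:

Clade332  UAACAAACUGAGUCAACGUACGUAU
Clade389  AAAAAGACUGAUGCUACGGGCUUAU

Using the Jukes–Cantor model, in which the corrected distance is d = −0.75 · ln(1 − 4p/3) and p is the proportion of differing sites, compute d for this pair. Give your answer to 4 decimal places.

Mismatches occur at site 1 (U/A), site 4 (C/A), site 6 (A/G), site 12 (G/U), site 13 (U/G), site 15 (A/U), site 19 (U/G), site 20 (A/G), site 22 (G/U).
p = 9/25 = 0.360000.
d = −0.75 · ln(1 − (4/3)·0.360000) = −0.75 · ln(0.520000) = −0.75 · (-0.653926) = 0.4904.

0.4904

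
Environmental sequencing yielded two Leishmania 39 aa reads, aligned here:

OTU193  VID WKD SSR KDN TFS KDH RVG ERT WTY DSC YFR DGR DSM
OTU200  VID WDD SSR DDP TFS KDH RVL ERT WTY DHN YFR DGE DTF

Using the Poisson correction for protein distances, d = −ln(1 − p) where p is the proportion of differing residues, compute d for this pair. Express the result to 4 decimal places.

0.2624

The sequences differ at positions 5 (K/D), 10 (K/D), 12 (N/P), 21 (G/L), 29 (S/H), 30 (C/N), 36 (R/E), 38 (S/T), 39 (M/F).
p = 9/39 = 0.230769.
d = −ln(1 − 0.230769) = −ln(0.769231) = 0.2624.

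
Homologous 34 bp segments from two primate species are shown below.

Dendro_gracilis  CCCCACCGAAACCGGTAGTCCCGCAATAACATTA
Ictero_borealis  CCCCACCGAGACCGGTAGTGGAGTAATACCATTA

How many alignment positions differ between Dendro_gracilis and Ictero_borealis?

The sequences differ at positions 10 (A/G), 20 (C/G), 21 (C/G), 22 (C/A), 24 (C/T), 29 (A/C).
That gives 6 mismatches out of 34 aligned sites, so the Hamming distance is 6.

6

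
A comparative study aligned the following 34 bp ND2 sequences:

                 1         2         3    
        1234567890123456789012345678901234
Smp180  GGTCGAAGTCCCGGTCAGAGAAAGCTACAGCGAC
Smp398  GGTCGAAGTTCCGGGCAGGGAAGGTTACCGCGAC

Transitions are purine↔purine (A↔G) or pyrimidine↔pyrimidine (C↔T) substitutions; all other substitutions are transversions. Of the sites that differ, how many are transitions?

4

Differing sites — 10:C/T (Ti); 15:T/G (Tv); 19:A/G (Ti); 23:A/G (Ti); 25:C/T (Ti); 29:A/C (Tv).
Of the 6 differences, 4 transitions and 2 transversions, so the answer is 4.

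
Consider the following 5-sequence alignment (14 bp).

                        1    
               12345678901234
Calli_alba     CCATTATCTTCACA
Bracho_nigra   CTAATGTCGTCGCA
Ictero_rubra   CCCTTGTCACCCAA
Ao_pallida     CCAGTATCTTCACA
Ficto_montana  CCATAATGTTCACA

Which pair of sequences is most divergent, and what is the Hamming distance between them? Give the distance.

Pairwise Hamming distances:
  Calli_alba vs Bracho_nigra: 5
  Calli_alba vs Ictero_rubra: 6
  Calli_alba vs Ao_pallida: 1
  Calli_alba vs Ficto_montana: 2
  Bracho_nigra vs Ictero_rubra: 7
  Bracho_nigra vs Ao_pallida: 5
  Bracho_nigra vs Ficto_montana: 7
  Ictero_rubra vs Ao_pallida: 7
  Ictero_rubra vs Ficto_montana: 8
  Ao_pallida vs Ficto_montana: 3
The largest is 8, between Ictero_rubra and Ficto_montana.

8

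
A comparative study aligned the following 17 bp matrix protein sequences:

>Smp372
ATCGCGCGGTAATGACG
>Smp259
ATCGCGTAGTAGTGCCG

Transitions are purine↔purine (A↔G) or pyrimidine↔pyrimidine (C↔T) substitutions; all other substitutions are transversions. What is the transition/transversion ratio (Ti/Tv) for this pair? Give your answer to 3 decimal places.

Differing sites — 7:C/T (Ti); 8:G/A (Ti); 12:A/G (Ti); 15:A/C (Tv).
Of the 4 differences, 3 transitions and 1 transversion, so Ti/Tv = 3/1 = 3.000.

3.000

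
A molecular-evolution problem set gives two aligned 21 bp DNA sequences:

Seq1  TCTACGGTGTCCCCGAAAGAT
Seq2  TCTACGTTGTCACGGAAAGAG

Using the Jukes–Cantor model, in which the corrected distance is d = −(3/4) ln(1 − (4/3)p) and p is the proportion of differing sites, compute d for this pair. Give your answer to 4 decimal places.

0.2197

The sequences differ at positions 7 (G/T), 12 (C/A), 14 (C/G), 21 (T/G).
p = 4/21 = 0.190476.
d = −0.75 · ln(1 − (4/3)·0.190476) = −0.75 · ln(0.746032) = −0.75 · (-0.292987) = 0.2197.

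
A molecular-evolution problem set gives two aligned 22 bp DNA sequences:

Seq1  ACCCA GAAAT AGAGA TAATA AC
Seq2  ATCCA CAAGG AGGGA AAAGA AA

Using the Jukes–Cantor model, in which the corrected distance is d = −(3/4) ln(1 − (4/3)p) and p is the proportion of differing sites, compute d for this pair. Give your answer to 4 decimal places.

0.4975

Mismatches occur at site 2 (C→T), site 6 (G→C), site 9 (A→G), site 10 (T→G), site 13 (A→G), site 16 (T→A), site 19 (T→G), site 22 (C→A).
p = 8/22 = 0.363636.
d = −0.75 · ln(1 − (4/3)·0.363636) = −0.75 · ln(0.515152) = −0.75 · (-0.663293) = 0.4975.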